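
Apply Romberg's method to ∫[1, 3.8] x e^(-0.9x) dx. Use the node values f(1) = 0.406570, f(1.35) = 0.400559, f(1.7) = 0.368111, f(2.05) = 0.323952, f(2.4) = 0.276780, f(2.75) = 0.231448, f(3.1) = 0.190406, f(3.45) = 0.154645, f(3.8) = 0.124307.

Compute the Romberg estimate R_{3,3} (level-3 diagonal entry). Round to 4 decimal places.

R_{0,0} (trapezoid, 1 panel, h=2.8000): 0.743228
R_{1,0} (trapezoid, 2 panels, h=1.4000): 0.759106
R_{2,0} (trapezoid, 4 panels, h=0.7000): 0.770515
R_{3,0} (trapezoid, 8 panels, h=0.3500): 0.773969
R_{1,1} = 0.759106 + (0.759106 − 0.743228)/3 = 0.764399
R_{2,1} = 0.770515 + (0.770515 − 0.759106)/3 = 0.774318
R_{3,1} = 0.773969 + (0.773969 − 0.770515)/3 = 0.775120
R_{2,2} = 0.774318 + (0.774318 − 0.764399)/15 = 0.774979
R_{3,2} = 0.775120 + (0.775120 − 0.774318)/15 = 0.775173
R_{3,3} = 0.775173 + (0.775173 − 0.774979)/63 = 0.775176

0.7752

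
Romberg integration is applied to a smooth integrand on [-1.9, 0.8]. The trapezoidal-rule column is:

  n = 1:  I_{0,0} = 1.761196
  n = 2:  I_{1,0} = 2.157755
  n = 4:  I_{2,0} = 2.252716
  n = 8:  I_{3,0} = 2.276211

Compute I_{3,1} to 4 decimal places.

Richardson extrapolation on the trapezoidal column (denominator 4−1=3):
I_{3,1} = 2.276211 + (2.276211 − 2.252716)/3 = 2.284043
(Column j=1 coincides with Simpson's rule on the same nodes.)

2.2840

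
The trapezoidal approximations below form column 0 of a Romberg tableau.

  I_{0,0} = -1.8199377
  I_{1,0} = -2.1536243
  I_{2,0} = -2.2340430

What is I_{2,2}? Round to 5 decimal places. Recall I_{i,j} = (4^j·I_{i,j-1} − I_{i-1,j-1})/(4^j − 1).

-2.26058

Richardson extrapolation on the trapezoidal column (denominator 4−1=3):
I_{1,1} = (4·(-2.1536243) − (-1.8199377)) / 3 = -2.2648532
I_{2,1} = (4·(-2.2340430) − (-2.1536243)) / 3 = -2.2608492
I_{2,2} = -2.2608492 + (-2.2608492 − (-2.2648532))/15 = -2.2605823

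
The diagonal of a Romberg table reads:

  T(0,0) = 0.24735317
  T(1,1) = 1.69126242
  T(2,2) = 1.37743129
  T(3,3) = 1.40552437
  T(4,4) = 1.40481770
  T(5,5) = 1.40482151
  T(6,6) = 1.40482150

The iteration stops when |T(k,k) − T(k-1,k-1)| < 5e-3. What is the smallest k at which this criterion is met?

k = 4

|T(1,1) − T(0,0)| = 1.44390925 ≥ 5e-3
|T(2,2) − T(1,1)| = 0.31383113 ≥ 5e-3
|T(3,3) − T(2,2)| = 0.02809308 ≥ 5e-3
|T(4,4) − T(3,3)| = 0.00070667 < 5e-3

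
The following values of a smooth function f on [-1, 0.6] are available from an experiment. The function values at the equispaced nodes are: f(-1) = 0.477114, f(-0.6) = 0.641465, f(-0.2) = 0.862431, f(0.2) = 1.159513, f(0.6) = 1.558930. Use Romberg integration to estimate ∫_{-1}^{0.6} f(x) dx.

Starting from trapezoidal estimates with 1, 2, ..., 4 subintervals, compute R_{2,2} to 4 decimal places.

1.4619

R_{0,0} (trapezoid, 1 panel, h=1.6000): 1.628835
R_{1,0} (trapezoid, 2 panels, h=0.8000): 1.504362
R_{2,0} (trapezoid, 4 panels, h=0.4000): 1.472572
R_{1,1} = 1.504362 + (1.504362 − 1.628835)/3 = 1.462871
R_{2,1} = 1.472572 + (1.472572 − 1.504362)/3 = 1.461975
R_{2,2} = 1.461975 + (1.461975 − 1.462871)/15 = 1.461915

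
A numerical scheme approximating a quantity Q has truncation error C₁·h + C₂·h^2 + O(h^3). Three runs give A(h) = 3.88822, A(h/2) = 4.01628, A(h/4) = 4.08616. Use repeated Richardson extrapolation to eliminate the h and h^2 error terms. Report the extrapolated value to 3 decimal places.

First eliminate the h term (factor 2^1 = 2):
  B₁ = (2·4.01628 − 3.88822)/1 = 4.14434
  B₂ = (2·4.08616 − 4.01628)/1 = 4.15604
Then eliminate the h^2 term (factor 2^2 = 4):
  (4·4.15604 − 4.14434)/3 = 4.15994

4.160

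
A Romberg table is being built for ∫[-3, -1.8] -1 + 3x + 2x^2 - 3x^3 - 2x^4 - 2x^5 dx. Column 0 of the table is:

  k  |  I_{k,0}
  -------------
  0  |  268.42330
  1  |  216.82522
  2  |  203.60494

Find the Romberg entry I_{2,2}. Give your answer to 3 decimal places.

199.170

Richardson extrapolation on the trapezoidal column (denominator 4−1=3):
I_{1,1} = (4·216.82522 − 268.42330) / 3 = 199.62586
I_{2,1} = (4·203.60494 − 216.82522) / 3 = 199.19818
I_{2,2} = (16·199.19818 − 199.62586) / 15 = 199.16967
(Column j=1 coincides with Simpson's rule on the same nodes.)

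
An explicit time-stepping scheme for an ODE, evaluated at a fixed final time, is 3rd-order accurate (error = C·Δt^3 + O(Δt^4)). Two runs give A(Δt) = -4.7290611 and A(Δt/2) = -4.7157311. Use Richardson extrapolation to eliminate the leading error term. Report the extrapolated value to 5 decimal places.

The leading error scales as Δt^3; refining by a factor of 2 reduces it by 2^3 = 8.
Extrapolated value = (8·A(Δt/2) − A(Δt)) / (8 − 1)
= (8·(-4.7157311) − (-4.7290611)) / 7
= -32.9967877 / 7 = -4.7138268

-4.71383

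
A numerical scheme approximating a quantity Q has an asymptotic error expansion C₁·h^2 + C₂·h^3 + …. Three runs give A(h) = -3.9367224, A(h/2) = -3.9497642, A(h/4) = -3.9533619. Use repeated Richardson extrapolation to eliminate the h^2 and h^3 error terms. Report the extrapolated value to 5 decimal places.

First eliminate the h^2 term (factor 2^2 = 4):
  B₁ = (4·(-3.9497642) − (-3.9367224))/3 = -3.9541115
  B₂ = (4·(-3.9533619) − (-3.9497642))/3 = -3.9545611
Then eliminate the h^3 term (factor 2^3 = 8):
  (8·(-3.9545611) − (-3.9541115))/7 = -3.9546253

-3.95463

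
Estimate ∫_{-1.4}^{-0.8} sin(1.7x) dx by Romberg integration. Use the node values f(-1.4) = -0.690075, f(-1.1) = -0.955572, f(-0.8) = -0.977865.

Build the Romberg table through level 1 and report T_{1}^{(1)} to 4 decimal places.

-0.5490

T_{0}^{(0)} (trapezoid, 1 panel, h=0.6000): -0.500382
T_{1}^{(0)} (trapezoid, 2 panels, h=0.3000): -0.536863
T_{1}^{(1)} = -0.536863 + (-0.536863 − (-0.500382))/3 = -0.549023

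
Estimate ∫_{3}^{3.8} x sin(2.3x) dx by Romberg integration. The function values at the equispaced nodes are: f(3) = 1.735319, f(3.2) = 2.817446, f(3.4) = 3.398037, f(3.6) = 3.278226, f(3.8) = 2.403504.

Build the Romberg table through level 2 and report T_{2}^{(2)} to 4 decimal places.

T_{0}^{(0)} (trapezoid, 1 panel, h=0.8000): 1.655529
T_{1}^{(0)} (trapezoid, 2 panels, h=0.4000): 2.186979
T_{2}^{(0)} (trapezoid, 4 panels, h=0.2000): 2.312624
T_{1}^{(1)} = 2.186979 + (2.186979 − 1.655529)/3 = 2.364129
T_{2}^{(1)} = 2.312624 + (2.312624 − 2.186979)/3 = 2.354506
T_{2}^{(2)} = 2.354506 + (2.354506 − 2.364129)/15 = 2.353864

2.3539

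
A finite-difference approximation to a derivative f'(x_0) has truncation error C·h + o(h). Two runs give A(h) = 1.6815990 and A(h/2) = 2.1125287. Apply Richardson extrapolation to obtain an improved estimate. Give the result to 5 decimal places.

2.54346

The leading error scales as h; refining by a factor of 2 reduces it by 2^1 = 2.
Extrapolated value = (2·A(h/2) − A(h)) / (2 − 1)
= (2·2.1125287 − 1.6815990) / 1
= 2.5434584 / 1 = 2.5434584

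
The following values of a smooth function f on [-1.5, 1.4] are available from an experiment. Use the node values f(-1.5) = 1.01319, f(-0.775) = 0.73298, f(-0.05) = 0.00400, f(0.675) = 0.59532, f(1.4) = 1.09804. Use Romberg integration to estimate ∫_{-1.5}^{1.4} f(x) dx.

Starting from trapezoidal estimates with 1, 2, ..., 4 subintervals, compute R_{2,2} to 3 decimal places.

R_{0,0} (trapezoid, 1 panel, h=2.9000): 3.06128
R_{1,0} (trapezoid, 2 panels, h=1.4500): 1.53644
R_{2,0} (trapezoid, 4 panels, h=0.7250): 1.73124
R_{1,1} = 1.53644 + (1.53644 − 3.06128)/3 = 1.02816
R_{2,1} = 1.73124 + (1.73124 − 1.53644)/3 = 1.79617
R_{2,2} = 1.79617 + (1.79617 − 1.02816)/15 = 1.84737

1.847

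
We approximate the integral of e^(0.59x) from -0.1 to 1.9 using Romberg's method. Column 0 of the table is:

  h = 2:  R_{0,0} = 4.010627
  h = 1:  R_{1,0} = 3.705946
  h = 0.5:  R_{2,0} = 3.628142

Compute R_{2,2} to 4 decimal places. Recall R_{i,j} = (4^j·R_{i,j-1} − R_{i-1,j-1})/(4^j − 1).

Richardson extrapolation on the trapezoidal column (denominator 4−1=3):
R_{1,1} = 3.705946 + (3.705946 − 4.010627)/3 = 3.604386
R_{2,1} = 3.628142 + (3.628142 − 3.705946)/3 = 3.602207
R_{2,2} = (16·3.602207 − 3.604386) / 15 = 3.602062

3.6021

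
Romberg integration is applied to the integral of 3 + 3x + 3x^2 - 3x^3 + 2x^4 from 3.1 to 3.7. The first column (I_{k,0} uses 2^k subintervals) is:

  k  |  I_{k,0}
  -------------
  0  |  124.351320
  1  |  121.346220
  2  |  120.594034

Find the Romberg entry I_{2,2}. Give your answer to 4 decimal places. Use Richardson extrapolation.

120.3432

Richardson extrapolation on the trapezoidal column (denominator 4−1=3):
I_{1,1} = (4·121.346220 − 124.351320) / 3 = 120.344520
I_{2,1} = 120.594034 + (120.594034 − 121.346220)/3 = 120.343305
I_{2,2} = 120.343305 + (120.343305 − 120.344520)/15 = 120.343224
(Column j=1 coincides with Simpson's rule on the same nodes.)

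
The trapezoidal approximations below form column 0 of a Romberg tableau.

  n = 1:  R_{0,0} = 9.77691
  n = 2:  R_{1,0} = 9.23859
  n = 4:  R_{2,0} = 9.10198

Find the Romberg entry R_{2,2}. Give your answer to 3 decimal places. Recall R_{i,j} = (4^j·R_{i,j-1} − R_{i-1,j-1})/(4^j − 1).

Richardson extrapolation on the trapezoidal column (denominator 4−1=3):
R_{1,1} = 9.23859 + (9.23859 − 9.77691)/3 = 9.05915
R_{2,1} = 9.10198 + (9.10198 − 9.23859)/3 = 9.05644
R_{2,2} = 9.05644 + (9.05644 − 9.05915)/15 = 9.05626

9.056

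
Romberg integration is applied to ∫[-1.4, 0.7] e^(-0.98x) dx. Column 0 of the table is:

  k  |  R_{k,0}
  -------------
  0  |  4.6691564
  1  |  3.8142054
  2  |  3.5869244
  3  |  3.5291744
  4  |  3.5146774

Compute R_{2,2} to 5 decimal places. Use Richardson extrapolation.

3.50996

Richardson extrapolation on the trapezoidal column (denominator 4−1=3):
R_{1,1} = (4·3.8142054 − 4.6691564) / 3 = 3.5292217
R_{2,1} = (4·3.5869244 − 3.8142054) / 3 = 3.5111641
R_{2,2} = 3.5111641 + (3.5111641 − 3.5292217)/15 = 3.5099603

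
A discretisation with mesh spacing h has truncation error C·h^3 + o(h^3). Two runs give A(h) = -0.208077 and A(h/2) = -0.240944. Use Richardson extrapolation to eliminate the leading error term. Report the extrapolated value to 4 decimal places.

Extrapolated value = (8·A(h/2) − A(h)) / (8 − 1)
= (8·(-0.240944) − (-0.208077)) / 7
= -1.719475 / 7 = -0.245639

-0.2456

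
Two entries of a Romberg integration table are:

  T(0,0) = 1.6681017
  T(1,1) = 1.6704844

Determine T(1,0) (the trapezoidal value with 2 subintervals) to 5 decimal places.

From T(1,1) = (4·T(1,0) − T(0,0))/3, solve for T(1,0):
4·T(1,0) = 3·1.6704844 + 1.6681017 = 6.6795549
T(1,0) = 1.6698887

1.66989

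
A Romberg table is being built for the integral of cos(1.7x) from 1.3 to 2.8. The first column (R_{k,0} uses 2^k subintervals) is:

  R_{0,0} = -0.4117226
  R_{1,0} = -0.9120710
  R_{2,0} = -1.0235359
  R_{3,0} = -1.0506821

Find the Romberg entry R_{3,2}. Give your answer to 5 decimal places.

Richardson extrapolation on the trapezoidal column (denominator 4−1=3):
R_{2,1} = (4·(-1.0235359) − (-0.9120710)) / 3 = -1.0606909
R_{3,1} = (4·(-1.0506821) − (-1.0235359)) / 3 = -1.0597308
R_{3,2} = -1.0597308 + (-1.0597308 − (-1.0606909))/15 = -1.0596668

-1.05967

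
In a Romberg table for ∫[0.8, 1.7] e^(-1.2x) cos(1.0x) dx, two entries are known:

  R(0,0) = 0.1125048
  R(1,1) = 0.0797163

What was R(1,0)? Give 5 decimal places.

0.08791

From R(1,1) = (4·R(1,0) − R(0,0))/3, solve for R(1,0):
4·R(1,0) = 3·0.0797163 + 0.1125048 = 0.3516537
R(1,0) = 0.0879134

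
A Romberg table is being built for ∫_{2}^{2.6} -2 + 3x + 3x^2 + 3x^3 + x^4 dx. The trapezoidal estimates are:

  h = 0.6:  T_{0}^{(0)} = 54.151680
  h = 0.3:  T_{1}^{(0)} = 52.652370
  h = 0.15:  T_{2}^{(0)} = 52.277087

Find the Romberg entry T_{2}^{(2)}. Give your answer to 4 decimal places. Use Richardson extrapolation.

52.1520

Richardson extrapolation on the trapezoidal column (denominator 4−1=3):
T_{1}^{(1)} = (4·52.652370 − 54.151680) / 3 = 52.152600
T_{2}^{(1)} = 52.277087 + (52.277087 − 52.652370)/3 = 52.151993
T_{2}^{(2)} = 52.151993 + (52.151993 − 52.152600)/15 = 52.151953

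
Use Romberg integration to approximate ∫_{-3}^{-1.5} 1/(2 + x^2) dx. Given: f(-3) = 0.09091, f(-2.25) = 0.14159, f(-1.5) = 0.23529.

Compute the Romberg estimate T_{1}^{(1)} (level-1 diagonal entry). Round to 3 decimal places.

T_{0}^{(0)} (trapezoid, 1 panel, h=1.5000): 0.24465
T_{1}^{(0)} (trapezoid, 2 panels, h=0.7500): 0.22852
T_{1}^{(1)} = 0.22852 + (0.22852 − 0.24465)/3 = 0.22314

0.223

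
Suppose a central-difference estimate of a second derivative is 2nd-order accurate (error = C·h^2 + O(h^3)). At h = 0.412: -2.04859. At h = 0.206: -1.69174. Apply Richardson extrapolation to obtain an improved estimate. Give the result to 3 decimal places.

Extrapolated value = (4·A(h/2) − A(h)) / (4 − 1)
= (4·(-1.69174) − (-2.04859)) / 3
= -4.71837 / 3 = -1.57279

-1.573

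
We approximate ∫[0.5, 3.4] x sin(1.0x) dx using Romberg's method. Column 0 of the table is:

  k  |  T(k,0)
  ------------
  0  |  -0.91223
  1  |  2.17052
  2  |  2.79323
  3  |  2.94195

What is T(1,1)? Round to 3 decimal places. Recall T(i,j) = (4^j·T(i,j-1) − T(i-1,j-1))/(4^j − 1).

T(1,1) = (4·2.17052 − (-0.91223)) / 3 = 3.19810

3.198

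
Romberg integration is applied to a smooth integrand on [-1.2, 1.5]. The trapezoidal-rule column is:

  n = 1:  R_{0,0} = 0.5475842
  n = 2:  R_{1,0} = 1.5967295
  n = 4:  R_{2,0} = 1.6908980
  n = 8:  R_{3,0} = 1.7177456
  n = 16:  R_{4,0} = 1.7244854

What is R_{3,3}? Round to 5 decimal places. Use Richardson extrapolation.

1.72730

Richardson extrapolation on the trapezoidal column (denominator 4−1=3):
R_{1,1} = (4·1.5967295 − 0.5475842) / 3 = 1.9464446
R_{2,1} = (4·1.6908980 − 1.5967295) / 3 = 1.7222875
R_{3,1} = (4·1.7177456 − 1.6908980) / 3 = 1.7266948
R_{2,2} = 1.7222875 + (1.7222875 − 1.9464446)/15 = 1.7073437
R_{3,2} = 1.7266948 + (1.7266948 − 1.7222875)/15 = 1.7269886
R_{3,3} = 1.7269886 + (1.7269886 − 1.7073437)/63 = 1.7273004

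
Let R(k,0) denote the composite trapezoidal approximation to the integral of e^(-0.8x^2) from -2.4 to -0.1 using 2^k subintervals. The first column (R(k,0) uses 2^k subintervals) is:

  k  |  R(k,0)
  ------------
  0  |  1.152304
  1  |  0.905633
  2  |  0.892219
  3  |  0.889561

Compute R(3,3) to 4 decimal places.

0.8887

R(1,1) = (4·0.905633 − 1.152304) / 3 = 0.823409
R(2,1) = 0.892219 + (0.892219 − 0.905633)/3 = 0.887748
R(3,1) = 0.889561 + (0.889561 − 0.892219)/3 = 0.888675
R(2,2) = (16·0.887748 − 0.823409) / 15 = 0.892037
R(3,2) = 0.888675 + (0.888675 − 0.887748)/15 = 0.888737
R(3,3) = (64·0.888737 − 0.892037) / 63 = 0.888685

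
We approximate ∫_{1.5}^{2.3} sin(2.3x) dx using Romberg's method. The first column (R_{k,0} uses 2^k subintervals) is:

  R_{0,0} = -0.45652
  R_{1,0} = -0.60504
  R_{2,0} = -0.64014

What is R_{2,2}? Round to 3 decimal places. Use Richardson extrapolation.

Richardson extrapolation on the trapezoidal column (denominator 4−1=3):
R_{1,1} = -0.60504 + (-0.60504 − (-0.45652))/3 = -0.65455
R_{2,1} = (4·(-0.64014) − (-0.60504)) / 3 = -0.65184
R_{2,2} = -0.65184 + (-0.65184 − (-0.65455))/15 = -0.65166

-0.652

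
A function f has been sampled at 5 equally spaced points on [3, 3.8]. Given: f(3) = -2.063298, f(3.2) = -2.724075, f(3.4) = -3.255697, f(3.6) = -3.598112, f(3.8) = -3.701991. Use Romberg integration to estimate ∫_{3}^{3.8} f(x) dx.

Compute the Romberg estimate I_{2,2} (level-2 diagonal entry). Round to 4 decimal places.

I_{0,0} (trapezoid, 1 panel, h=0.8000): -2.306116
I_{1,0} (trapezoid, 2 panels, h=0.4000): -2.455337
I_{2,0} (trapezoid, 4 panels, h=0.2000): -2.492106
I_{1,1} = -2.455337 + (-2.455337 − (-2.306116))/3 = -2.505077
I_{2,1} = -2.492106 + (-2.492106 − (-2.455337))/3 = -2.504362
I_{2,2} = -2.504362 + (-2.504362 − (-2.505077))/15 = -2.504314

-2.5043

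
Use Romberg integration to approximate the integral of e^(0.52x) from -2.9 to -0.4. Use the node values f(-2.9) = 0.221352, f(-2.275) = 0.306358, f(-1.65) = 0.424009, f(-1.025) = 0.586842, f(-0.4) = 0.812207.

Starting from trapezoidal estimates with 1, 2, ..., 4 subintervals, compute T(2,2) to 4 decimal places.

T(0,0) (trapezoid, 1 panel, h=2.5000): 1.291949
T(1,0) (trapezoid, 2 panels, h=1.2500): 1.175986
T(2,0) (trapezoid, 4 panels, h=0.6250): 1.146243
T(1,1) = 1.175986 + (1.175986 − 1.291949)/3 = 1.137332
T(2,1) = 1.146243 + (1.146243 − 1.175986)/3 = 1.136329
T(2,2) = 1.136329 + (1.136329 − 1.137332)/15 = 1.136262

1.1363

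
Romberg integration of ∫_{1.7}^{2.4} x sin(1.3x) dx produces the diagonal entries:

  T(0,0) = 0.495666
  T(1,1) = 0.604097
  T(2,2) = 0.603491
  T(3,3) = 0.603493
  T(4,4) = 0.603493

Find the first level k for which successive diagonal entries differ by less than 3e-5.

|T(1,1) − T(0,0)| = 0.108431 ≥ 3e-5
|T(2,2) − T(1,1)| = 0.000606 ≥ 3e-5
|T(3,3) − T(2,2)| = 0.000002 < 3e-5

k = 3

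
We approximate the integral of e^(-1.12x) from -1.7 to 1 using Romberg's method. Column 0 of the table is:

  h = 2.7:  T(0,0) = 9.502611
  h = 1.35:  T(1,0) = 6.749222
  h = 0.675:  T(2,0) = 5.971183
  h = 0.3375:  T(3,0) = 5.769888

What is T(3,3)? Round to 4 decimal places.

T(1,1) = (4·6.749222 − 9.502611) / 3 = 5.831426
T(2,1) = (4·5.971183 − 6.749222) / 3 = 5.711837
T(3,1) = 5.769888 + (5.769888 − 5.971183)/3 = 5.702790
T(2,2) = (16·5.711837 − 5.831426) / 15 = 5.703864
T(3,2) = (16·5.702790 − 5.711837) / 15 = 5.702187
T(3,3) = 5.702187 + (5.702187 − 5.703864)/63 = 5.702160
(Column j=1 coincides with Simpson's rule on the same nodes.)

5.7022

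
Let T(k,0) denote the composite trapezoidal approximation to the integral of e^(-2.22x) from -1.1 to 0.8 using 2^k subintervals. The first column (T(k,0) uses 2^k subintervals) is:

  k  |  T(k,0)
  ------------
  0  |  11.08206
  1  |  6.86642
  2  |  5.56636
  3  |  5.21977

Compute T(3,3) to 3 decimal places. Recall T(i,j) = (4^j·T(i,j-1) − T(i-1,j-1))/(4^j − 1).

5.102

Richardson extrapolation on the trapezoidal column (denominator 4−1=3):
T(1,1) = 6.86642 + (6.86642 − 11.08206)/3 = 5.46121
T(2,1) = 5.56636 + (5.56636 − 6.86642)/3 = 5.13301
T(3,1) = 5.21977 + (5.21977 − 5.56636)/3 = 5.10424
T(2,2) = (16·5.13301 − 5.46121) / 15 = 5.11113
T(3,2) = (16·5.10424 − 5.13301) / 15 = 5.10232
T(3,3) = 5.10232 + (5.10232 − 5.11113)/63 = 5.10218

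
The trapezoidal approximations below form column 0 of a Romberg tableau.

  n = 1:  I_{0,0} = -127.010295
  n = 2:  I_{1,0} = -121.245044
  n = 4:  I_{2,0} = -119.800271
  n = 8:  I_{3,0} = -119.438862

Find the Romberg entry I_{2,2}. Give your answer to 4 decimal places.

-119.3184

I_{1,1} = -121.245044 + (-121.245044 − (-127.010295))/3 = -119.323294
I_{2,1} = -119.800271 + (-119.800271 − (-121.245044))/3 = -119.318680
I_{2,2} = (16·(-119.318680) − (-119.323294)) / 15 = -119.318372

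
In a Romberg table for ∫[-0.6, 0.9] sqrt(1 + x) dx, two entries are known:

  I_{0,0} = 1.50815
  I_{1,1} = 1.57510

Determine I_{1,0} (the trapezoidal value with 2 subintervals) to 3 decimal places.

1.558

From I_{1,1} = (4·I_{1,0} − I_{0,0})/3, solve for I_{1,0}:
4·I_{1,0} = 3·1.57510 + 1.50815 = 6.23345
I_{1,0} = 1.55836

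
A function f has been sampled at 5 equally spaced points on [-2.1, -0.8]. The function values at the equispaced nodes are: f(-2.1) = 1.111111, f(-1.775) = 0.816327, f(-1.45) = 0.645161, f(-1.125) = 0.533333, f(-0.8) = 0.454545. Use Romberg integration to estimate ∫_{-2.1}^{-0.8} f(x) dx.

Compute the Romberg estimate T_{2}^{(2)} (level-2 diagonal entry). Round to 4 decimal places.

0.8940

T_{0}^{(0)} (trapezoid, 1 panel, h=1.3000): 1.017676
T_{1}^{(0)} (trapezoid, 2 panels, h=0.6500): 0.928193
T_{2}^{(0)} (trapezoid, 4 panels, h=0.3250): 0.902736
T_{1}^{(1)} = 0.928193 + (0.928193 − 1.017676)/3 = 0.898365
T_{2}^{(1)} = 0.902736 + (0.902736 − 0.928193)/3 = 0.894250
T_{2}^{(2)} = 0.894250 + (0.894250 − 0.898365)/15 = 0.893976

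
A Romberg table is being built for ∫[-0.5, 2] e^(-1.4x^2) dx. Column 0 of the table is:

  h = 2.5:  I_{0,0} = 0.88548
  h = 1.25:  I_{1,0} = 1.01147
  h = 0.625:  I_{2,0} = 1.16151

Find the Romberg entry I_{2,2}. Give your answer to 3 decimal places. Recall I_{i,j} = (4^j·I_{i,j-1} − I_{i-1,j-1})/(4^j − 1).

I_{1,1} = 1.01147 + (1.01147 − 0.88548)/3 = 1.05347
I_{2,1} = (4·1.16151 − 1.01147) / 3 = 1.21152
I_{2,2} = (16·1.21152 − 1.05347) / 15 = 1.22206

1.222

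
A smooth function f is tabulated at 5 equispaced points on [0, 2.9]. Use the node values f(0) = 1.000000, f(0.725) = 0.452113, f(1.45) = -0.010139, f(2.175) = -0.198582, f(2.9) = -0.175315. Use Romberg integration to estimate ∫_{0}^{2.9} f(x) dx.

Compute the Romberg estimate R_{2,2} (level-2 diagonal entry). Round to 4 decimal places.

R_{0,0} (trapezoid, 1 panel, h=2.9000): 1.195793
R_{1,0} (trapezoid, 2 panels, h=1.4500): 0.583195
R_{2,0} (trapezoid, 4 panels, h=0.7250): 0.475408
R_{1,1} = 0.583195 + (0.583195 − 1.195793)/3 = 0.378996
R_{2,1} = 0.475408 + (0.475408 − 0.583195)/3 = 0.439479
R_{2,2} = 0.439479 + (0.439479 − 0.378996)/15 = 0.443511

0.4435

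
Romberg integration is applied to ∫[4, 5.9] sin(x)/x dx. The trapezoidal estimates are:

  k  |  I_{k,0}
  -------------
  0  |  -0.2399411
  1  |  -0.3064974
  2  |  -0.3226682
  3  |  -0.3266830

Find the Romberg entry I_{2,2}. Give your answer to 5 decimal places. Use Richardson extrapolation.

Richardson extrapolation on the trapezoidal column (denominator 4−1=3):
I_{1,1} = -0.3064974 + (-0.3064974 − (-0.2399411))/3 = -0.3286828
I_{2,1} = -0.3226682 + (-0.3226682 − (-0.3064974))/3 = -0.3280585
I_{2,2} = (16·(-0.3280585) − (-0.3286828)) / 15 = -0.3280169

-0.32802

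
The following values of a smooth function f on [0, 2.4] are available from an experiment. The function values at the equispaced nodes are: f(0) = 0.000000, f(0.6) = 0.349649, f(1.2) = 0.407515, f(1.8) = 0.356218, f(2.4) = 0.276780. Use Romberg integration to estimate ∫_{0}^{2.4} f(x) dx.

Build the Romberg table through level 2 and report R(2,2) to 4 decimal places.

0.7844

R(0,0) (trapezoid, 1 panel, h=2.4000): 0.332136
R(1,0) (trapezoid, 2 panels, h=1.2000): 0.655086
R(2,0) (trapezoid, 4 panels, h=0.6000): 0.751063
R(1,1) = 0.655086 + (0.655086 − 0.332136)/3 = 0.762736
R(2,1) = 0.751063 + (0.751063 − 0.655086)/3 = 0.783055
R(2,2) = 0.783055 + (0.783055 − 0.762736)/15 = 0.784410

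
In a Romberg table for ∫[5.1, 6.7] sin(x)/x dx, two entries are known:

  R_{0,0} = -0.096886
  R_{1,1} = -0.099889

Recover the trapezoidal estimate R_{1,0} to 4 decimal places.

From R_{1,1} = (4·R_{1,0} − R_{0,0})/3, solve for R_{1,0}:
4·R_{1,0} = 3·(-0.099889) + (-0.096886) = -0.396553
R_{1,0} = -0.099138

-0.0991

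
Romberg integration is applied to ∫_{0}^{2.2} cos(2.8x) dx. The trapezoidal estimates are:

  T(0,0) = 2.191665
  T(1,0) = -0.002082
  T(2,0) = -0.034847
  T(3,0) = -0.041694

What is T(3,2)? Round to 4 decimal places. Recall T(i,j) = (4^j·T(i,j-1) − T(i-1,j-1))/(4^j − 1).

-0.0439

Richardson extrapolation on the trapezoidal column (denominator 4−1=3):
T(2,1) = -0.034847 + (-0.034847 − (-0.002082))/3 = -0.045769
T(3,1) = (4·(-0.041694) − (-0.034847)) / 3 = -0.043976
T(3,2) = -0.043976 + (-0.043976 − (-0.045769))/15 = -0.043856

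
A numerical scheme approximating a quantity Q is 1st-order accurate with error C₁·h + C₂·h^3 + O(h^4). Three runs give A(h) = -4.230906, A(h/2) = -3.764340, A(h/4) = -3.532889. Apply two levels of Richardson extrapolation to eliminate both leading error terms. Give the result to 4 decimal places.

-3.3020

First eliminate the h term (factor 2^1 = 2):
  B₁ = (2·(-3.764340) − (-4.230906))/1 = -3.297774
  B₂ = (2·(-3.532889) − (-3.764340))/1 = -3.301438
Then eliminate the h^3 term (factor 2^3 = 8):
  (8·(-3.301438) − (-3.297774))/7 = -3.301961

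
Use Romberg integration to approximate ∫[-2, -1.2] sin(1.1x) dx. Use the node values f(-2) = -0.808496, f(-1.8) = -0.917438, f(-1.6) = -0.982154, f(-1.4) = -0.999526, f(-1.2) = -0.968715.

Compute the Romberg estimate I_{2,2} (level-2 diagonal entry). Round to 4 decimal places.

-0.7606

I_{0,0} (trapezoid, 1 panel, h=0.8000): -0.710884
I_{1,0} (trapezoid, 2 panels, h=0.4000): -0.748304
I_{2,0} (trapezoid, 4 panels, h=0.2000): -0.757545
I_{1,1} = -0.748304 + (-0.748304 − (-0.710884))/3 = -0.760777
I_{2,1} = -0.757545 + (-0.757545 − (-0.748304))/3 = -0.760625
I_{2,2} = -0.760625 + (-0.760625 − (-0.760777))/15 = -0.760615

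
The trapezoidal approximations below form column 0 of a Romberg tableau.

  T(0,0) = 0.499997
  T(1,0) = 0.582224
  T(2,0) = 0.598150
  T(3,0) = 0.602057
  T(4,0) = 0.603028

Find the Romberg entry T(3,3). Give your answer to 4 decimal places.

Richardson extrapolation on the trapezoidal column (denominator 4−1=3):
T(1,1) = 0.582224 + (0.582224 − 0.499997)/3 = 0.609633
T(2,1) = (4·0.598150 − 0.582224) / 3 = 0.603459
T(3,1) = 0.602057 + (0.602057 − 0.598150)/3 = 0.603359
T(2,2) = (16·0.603459 − 0.609633) / 15 = 0.603047
T(3,2) = 0.603359 + (0.603359 − 0.603459)/15 = 0.603352
T(3,3) = 0.603352 + (0.603352 − 0.603047)/63 = 0.603357

0.6034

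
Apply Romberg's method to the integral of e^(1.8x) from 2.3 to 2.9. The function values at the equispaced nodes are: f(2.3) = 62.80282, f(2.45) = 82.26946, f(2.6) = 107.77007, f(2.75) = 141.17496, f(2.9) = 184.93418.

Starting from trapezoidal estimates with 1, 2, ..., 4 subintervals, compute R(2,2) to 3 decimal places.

67.851

R(0,0) (trapezoid, 1 panel, h=0.6000): 74.32110
R(1,0) (trapezoid, 2 panels, h=0.3000): 69.49157
R(2,0) (trapezoid, 4 panels, h=0.1500): 68.26245
R(1,1) = 69.49157 + (69.49157 − 74.32110)/3 = 67.88173
R(2,1) = 68.26245 + (68.26245 − 69.49157)/3 = 67.85274
R(2,2) = 67.85274 + (67.85274 − 67.88173)/15 = 67.85081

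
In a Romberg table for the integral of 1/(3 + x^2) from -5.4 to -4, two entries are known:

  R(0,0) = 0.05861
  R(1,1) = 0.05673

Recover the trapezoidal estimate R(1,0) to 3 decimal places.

From R(1,1) = (4·R(1,0) − R(0,0))/3, solve for R(1,0):
4·R(1,0) = 3·0.05673 + 0.05861 = 0.22880
R(1,0) = 0.05720

0.057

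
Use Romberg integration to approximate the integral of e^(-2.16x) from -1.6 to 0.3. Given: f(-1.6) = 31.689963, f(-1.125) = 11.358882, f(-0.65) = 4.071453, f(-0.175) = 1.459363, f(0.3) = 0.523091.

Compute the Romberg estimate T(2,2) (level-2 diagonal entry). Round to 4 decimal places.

14.4512

T(0,0) (trapezoid, 1 panel, h=1.9000): 30.602401
T(1,0) (trapezoid, 2 panels, h=0.9500): 19.169081
T(2,0) (trapezoid, 4 panels, h=0.4750): 15.673207
T(1,1) = 19.169081 + (19.169081 − 30.602401)/3 = 15.357974
T(2,1) = 15.673207 + (15.673207 − 19.169081)/3 = 14.507916
T(2,2) = 14.507916 + (14.507916 − 15.357974)/15 = 14.451245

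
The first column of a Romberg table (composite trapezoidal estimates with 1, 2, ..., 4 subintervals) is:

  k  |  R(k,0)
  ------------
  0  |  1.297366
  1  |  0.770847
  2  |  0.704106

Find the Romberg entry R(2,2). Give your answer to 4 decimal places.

Richardson extrapolation on the trapezoidal column (denominator 4−1=3):
R(1,1) = (4·0.770847 − 1.297366) / 3 = 0.595341
R(2,1) = 0.704106 + (0.704106 − 0.770847)/3 = 0.681859
R(2,2) = 0.681859 + (0.681859 − 0.595341)/15 = 0.687627

0.6876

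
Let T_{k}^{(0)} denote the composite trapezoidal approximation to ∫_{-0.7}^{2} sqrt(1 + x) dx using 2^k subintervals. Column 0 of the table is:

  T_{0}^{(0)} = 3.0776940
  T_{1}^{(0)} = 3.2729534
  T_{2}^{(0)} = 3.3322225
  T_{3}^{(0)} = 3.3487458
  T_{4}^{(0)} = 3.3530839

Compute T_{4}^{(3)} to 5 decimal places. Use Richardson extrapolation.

3.35455

Richardson extrapolation on the trapezoidal column (denominator 4−1=3):
T_{2}^{(1)} = 3.3322225 + (3.3322225 − 3.2729534)/3 = 3.3519789
T_{3}^{(1)} = 3.3487458 + (3.3487458 − 3.3322225)/3 = 3.3542536
T_{4}^{(1)} = 3.3530839 + (3.3530839 − 3.3487458)/3 = 3.3545299
T_{3}^{(2)} = 3.3542536 + (3.3542536 − 3.3519789)/15 = 3.3544052
T_{4}^{(2)} = 3.3545299 + (3.3545299 − 3.3542536)/15 = 3.3545483
T_{4}^{(3)} = (64·3.3545483 − 3.3544052) / 63 = 3.3545506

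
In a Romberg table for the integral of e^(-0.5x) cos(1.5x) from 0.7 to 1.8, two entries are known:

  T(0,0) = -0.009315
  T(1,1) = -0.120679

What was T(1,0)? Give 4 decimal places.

-0.0928

From T(1,1) = (4·T(1,0) − T(0,0))/3, solve for T(1,0):
4·T(1,0) = 3·(-0.120679) + (-0.009315) = -0.371352
T(1,0) = -0.092838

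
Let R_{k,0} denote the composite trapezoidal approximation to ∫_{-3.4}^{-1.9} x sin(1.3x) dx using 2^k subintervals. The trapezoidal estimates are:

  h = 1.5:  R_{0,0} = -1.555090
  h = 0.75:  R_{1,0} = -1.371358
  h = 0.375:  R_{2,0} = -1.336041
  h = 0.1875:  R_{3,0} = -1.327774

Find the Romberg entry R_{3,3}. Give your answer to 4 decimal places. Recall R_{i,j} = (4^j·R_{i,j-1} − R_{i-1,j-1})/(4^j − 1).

Richardson extrapolation on the trapezoidal column (denominator 4−1=3):
R_{1,1} = -1.371358 + (-1.371358 − (-1.555090))/3 = -1.310114
R_{2,1} = -1.336041 + (-1.336041 − (-1.371358))/3 = -1.324269
R_{3,1} = (4·(-1.327774) − (-1.336041)) / 3 = -1.325018
R_{2,2} = -1.324269 + (-1.324269 − (-1.310114))/15 = -1.325213
R_{3,2} = (16·(-1.325018) − (-1.324269)) / 15 = -1.325068
R_{3,3} = -1.325068 + (-1.325068 − (-1.325213))/63 = -1.325066

-1.3251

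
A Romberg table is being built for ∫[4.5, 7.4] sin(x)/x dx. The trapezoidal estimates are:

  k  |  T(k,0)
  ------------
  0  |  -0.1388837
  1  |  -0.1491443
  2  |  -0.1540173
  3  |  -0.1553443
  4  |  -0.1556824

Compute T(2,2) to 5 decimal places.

T(1,1) = (4·(-0.1491443) − (-0.1388837)) / 3 = -0.1525645
T(2,1) = (4·(-0.1540173) − (-0.1491443)) / 3 = -0.1556416
T(2,2) = (16·(-0.1556416) − (-0.1525645)) / 15 = -0.1558467

-0.15585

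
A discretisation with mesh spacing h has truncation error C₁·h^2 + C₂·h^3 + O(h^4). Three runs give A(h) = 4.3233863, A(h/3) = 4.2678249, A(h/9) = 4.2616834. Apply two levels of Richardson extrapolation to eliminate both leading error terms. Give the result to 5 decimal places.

First eliminate the h^2 term (factor 3^2 = 9):
  B₁ = (9·4.2678249 − 4.3233863)/8 = 4.2608797
  B₂ = (9·4.2616834 − 4.2678249)/8 = 4.2609157
Then eliminate the h^3 term (factor 3^3 = 27):
  (27·4.2609157 − 4.2608797)/26 = 4.2609171

4.26092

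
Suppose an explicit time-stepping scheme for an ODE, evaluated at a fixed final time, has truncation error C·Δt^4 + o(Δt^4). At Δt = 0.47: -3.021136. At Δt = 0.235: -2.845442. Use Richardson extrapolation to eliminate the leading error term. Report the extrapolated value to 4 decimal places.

-2.8337

The leading error scales as Δt^4; refining by a factor of 2 reduces it by 2^4 = 16.
Extrapolated value = (16·A(Δt/2) − A(Δt)) / (16 − 1)
= (16·(-2.845442) − (-3.021136)) / 15
= -42.505936 / 15 = -2.833729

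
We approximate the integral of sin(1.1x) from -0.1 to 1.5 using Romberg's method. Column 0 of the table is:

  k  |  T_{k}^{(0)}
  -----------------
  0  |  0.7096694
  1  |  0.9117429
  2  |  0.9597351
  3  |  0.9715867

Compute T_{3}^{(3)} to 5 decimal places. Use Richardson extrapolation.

0.97552

T_{1}^{(1)} = 0.9117429 + (0.9117429 − 0.7096694)/3 = 0.9791007
T_{2}^{(1)} = 0.9597351 + (0.9597351 − 0.9117429)/3 = 0.9757325
T_{3}^{(1)} = (4·0.9715867 − 0.9597351) / 3 = 0.9755372
T_{2}^{(2)} = (16·0.9757325 − 0.9791007) / 15 = 0.9755080
T_{3}^{(2)} = 0.9755372 + (0.9755372 − 0.9757325)/15 = 0.9755242
T_{3}^{(3)} = 0.9755242 + (0.9755242 − 0.9755080)/63 = 0.9755245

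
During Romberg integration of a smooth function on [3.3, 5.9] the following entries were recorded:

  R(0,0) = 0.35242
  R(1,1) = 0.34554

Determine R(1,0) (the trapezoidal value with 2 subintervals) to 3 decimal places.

From R(1,1) = (4·R(1,0) − R(0,0))/3, solve for R(1,0):
4·R(1,0) = 3·0.34554 + 0.35242 = 1.38904
R(1,0) = 0.34726

0.347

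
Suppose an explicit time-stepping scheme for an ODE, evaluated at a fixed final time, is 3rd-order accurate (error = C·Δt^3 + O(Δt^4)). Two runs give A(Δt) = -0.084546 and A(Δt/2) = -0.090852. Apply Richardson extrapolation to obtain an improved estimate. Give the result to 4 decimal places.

-0.0918

Extrapolated value = (8·A(Δt/2) − A(Δt)) / (8 − 1)
= (8·(-0.090852) − (-0.084546)) / 7
= -0.642270 / 7 = -0.091753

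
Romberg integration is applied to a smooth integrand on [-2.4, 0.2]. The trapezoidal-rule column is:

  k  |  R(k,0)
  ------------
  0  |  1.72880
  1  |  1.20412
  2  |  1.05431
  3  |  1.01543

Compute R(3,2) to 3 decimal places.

1.002

Richardson extrapolation on the trapezoidal column (denominator 4−1=3):
R(2,1) = (4·1.05431 − 1.20412) / 3 = 1.00437
R(3,1) = (4·1.01543 − 1.05431) / 3 = 1.00247
R(3,2) = (16·1.00247 − 1.00437) / 15 = 1.00234
(Column j=1 coincides with Simpson's rule on the same nodes.)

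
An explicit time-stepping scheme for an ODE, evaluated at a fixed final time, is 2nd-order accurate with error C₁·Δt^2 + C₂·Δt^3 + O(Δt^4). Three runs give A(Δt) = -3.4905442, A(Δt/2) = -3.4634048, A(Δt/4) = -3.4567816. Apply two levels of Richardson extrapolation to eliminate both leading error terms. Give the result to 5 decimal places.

First eliminate the Δt^2 term (factor 2^2 = 4):
  B₁ = (4·(-3.4634048) − (-3.4905442))/3 = -3.4543583
  B₂ = (4·(-3.4567816) − (-3.4634048))/3 = -3.4545739
Then eliminate the Δt^3 term (factor 2^3 = 8):
  (8·(-3.4545739) − (-3.4543583))/7 = -3.4546047

-3.45460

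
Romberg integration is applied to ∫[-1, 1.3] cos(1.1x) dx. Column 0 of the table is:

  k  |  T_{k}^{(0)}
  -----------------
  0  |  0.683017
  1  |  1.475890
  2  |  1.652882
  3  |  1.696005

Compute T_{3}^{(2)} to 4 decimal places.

Richardson extrapolation on the trapezoidal column (denominator 4−1=3):
T_{2}^{(1)} = 1.652882 + (1.652882 − 1.475890)/3 = 1.711879
T_{3}^{(1)} = (4·1.696005 − 1.652882) / 3 = 1.710379
T_{3}^{(2)} = (16·1.710379 − 1.711879) / 15 = 1.710279

1.7103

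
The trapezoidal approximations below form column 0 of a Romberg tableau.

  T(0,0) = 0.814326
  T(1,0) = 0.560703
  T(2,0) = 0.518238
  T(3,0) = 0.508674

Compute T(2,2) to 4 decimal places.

0.5059

T(1,1) = (4·0.560703 − 0.814326) / 3 = 0.476162
T(2,1) = (4·0.518238 − 0.560703) / 3 = 0.504083
T(2,2) = (16·0.504083 − 0.476162) / 15 = 0.505944
(Column j=1 coincides with Simpson's rule on the same nodes.)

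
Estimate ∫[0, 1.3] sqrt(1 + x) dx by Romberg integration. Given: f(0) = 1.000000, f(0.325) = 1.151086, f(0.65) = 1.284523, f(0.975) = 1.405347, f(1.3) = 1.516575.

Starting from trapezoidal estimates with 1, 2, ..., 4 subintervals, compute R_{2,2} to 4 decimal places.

R_{0,0} (trapezoid, 1 panel, h=1.3000): 1.635774
R_{1,0} (trapezoid, 2 panels, h=0.6500): 1.652827
R_{2,0} (trapezoid, 4 panels, h=0.3250): 1.657254
R_{1,1} = 1.652827 + (1.652827 − 1.635774)/3 = 1.658511
R_{2,1} = 1.657254 + (1.657254 − 1.652827)/3 = 1.658730
R_{2,2} = 1.658730 + (1.658730 − 1.658511)/15 = 1.658745

1.6587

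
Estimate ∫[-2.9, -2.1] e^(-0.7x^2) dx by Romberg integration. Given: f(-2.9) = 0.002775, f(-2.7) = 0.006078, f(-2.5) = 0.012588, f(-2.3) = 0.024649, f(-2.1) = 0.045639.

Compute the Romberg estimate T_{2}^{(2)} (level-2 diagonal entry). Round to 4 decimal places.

T_{0}^{(0)} (trapezoid, 1 panel, h=0.8000): 0.019366
T_{1}^{(0)} (trapezoid, 2 panels, h=0.4000): 0.014718
T_{2}^{(0)} (trapezoid, 4 panels, h=0.2000): 0.013504
T_{1}^{(1)} = 0.014718 + (0.014718 − 0.019366)/3 = 0.013169
T_{2}^{(1)} = 0.013504 + (0.013504 − 0.014718)/3 = 0.013099
T_{2}^{(2)} = 0.013099 + (0.013099 − 0.013169)/15 = 0.013094

0.0131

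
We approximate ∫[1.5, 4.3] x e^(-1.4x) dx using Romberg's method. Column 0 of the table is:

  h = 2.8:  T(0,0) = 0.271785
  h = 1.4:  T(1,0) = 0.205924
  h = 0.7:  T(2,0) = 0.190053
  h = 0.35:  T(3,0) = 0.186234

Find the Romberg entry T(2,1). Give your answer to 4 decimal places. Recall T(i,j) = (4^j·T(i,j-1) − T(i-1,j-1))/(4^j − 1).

Richardson extrapolation on the trapezoidal column (denominator 4−1=3):
T(2,1) = (4·0.190053 − 0.205924) / 3 = 0.184763
(Column j=1 coincides with Simpson's rule on the same nodes.)

0.1848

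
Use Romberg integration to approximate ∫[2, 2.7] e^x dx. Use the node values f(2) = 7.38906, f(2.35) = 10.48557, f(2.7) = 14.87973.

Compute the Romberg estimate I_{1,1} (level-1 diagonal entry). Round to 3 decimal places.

I_{0,0} (trapezoid, 1 panel, h=0.7000): 7.79408
I_{1,0} (trapezoid, 2 panels, h=0.3500): 7.56699
I_{1,1} = 7.56699 + (7.56699 − 7.79408)/3 = 7.49129

7.491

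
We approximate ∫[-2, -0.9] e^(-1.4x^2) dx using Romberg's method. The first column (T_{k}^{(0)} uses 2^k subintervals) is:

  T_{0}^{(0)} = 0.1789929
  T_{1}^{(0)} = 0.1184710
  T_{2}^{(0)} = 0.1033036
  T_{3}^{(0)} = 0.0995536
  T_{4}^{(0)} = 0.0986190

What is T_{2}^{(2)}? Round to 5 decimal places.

0.09824

Richardson extrapolation on the trapezoidal column (denominator 4−1=3):
T_{1}^{(1)} = 0.1184710 + (0.1184710 − 0.1789929)/3 = 0.0982970
T_{2}^{(1)} = 0.1033036 + (0.1033036 − 0.1184710)/3 = 0.0982478
T_{2}^{(2)} = 0.0982478 + (0.0982478 − 0.0982970)/15 = 0.0982445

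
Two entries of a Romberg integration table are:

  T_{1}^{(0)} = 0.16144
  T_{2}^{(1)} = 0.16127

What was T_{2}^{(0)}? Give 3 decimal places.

0.161

From T_{2}^{(1)} = (4·T_{2}^{(0)} − T_{1}^{(0)})/3, solve for T_{2}^{(0)}:
4·T_{2}^{(0)} = 3·0.16127 + 0.16144 = 0.64525
T_{2}^{(0)} = 0.16131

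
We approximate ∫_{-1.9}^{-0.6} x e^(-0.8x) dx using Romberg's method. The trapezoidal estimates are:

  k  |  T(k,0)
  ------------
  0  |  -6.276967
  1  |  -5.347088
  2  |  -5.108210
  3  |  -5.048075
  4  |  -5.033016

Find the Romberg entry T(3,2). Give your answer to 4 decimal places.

-5.0280

Richardson extrapolation on the trapezoidal column (denominator 4−1=3):
T(2,1) = -5.108210 + (-5.108210 − (-5.347088))/3 = -5.028584
T(3,1) = (4·(-5.048075) − (-5.108210)) / 3 = -5.028030
T(3,2) = -5.028030 + (-5.028030 − (-5.028584))/15 = -5.027993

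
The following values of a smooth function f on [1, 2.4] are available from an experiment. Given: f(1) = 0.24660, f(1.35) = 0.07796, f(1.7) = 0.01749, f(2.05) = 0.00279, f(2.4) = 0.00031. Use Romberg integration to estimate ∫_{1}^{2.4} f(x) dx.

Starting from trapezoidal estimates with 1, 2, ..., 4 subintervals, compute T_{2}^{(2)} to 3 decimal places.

T_{0}^{(0)} (trapezoid, 1 panel, h=1.4000): 0.17284
T_{1}^{(0)} (trapezoid, 2 panels, h=0.7000): 0.09866
T_{2}^{(0)} (trapezoid, 4 panels, h=0.3500): 0.07759
T_{1}^{(1)} = 0.09866 + (0.09866 − 0.17284)/3 = 0.07393
T_{2}^{(1)} = 0.07759 + (0.07759 − 0.09866)/3 = 0.07057
T_{2}^{(2)} = 0.07057 + (0.07057 − 0.07393)/15 = 0.07035

0.070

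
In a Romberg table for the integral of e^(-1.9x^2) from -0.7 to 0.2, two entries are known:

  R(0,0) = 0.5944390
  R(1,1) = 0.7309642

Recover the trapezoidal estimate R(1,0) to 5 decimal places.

0.69683

From R(1,1) = (4·R(1,0) − R(0,0))/3, solve for R(1,0):
4·R(1,0) = 3·0.7309642 + 0.5944390 = 2.7873316
R(1,0) = 0.6968329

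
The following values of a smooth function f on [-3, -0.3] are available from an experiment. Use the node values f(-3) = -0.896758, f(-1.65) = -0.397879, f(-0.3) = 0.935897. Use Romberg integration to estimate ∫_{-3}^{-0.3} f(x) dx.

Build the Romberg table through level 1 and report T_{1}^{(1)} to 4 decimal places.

-0.6986

T_{0}^{(0)} (trapezoid, 1 panel, h=2.7000): 0.052838
T_{1}^{(0)} (trapezoid, 2 panels, h=1.3500): -0.510718
T_{1}^{(1)} = -0.510718 + (-0.510718 − 0.052838)/3 = -0.698570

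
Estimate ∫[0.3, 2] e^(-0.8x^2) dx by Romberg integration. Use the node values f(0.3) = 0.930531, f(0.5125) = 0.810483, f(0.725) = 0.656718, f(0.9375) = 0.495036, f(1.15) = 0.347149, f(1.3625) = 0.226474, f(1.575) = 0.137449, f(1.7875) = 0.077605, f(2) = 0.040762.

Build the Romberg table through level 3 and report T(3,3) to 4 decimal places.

0.6866

T(0,0) (trapezoid, 1 panel, h=1.7000): 0.825599
T(1,0) (trapezoid, 2 panels, h=0.8500): 0.707876
T(2,0) (trapezoid, 4 panels, h=0.4250): 0.691459
T(3,0) (trapezoid, 8 panels, h=0.2125): 0.687769
T(1,1) = 0.707876 + (0.707876 − 0.825599)/3 = 0.668635
T(2,1) = 0.691459 + (0.691459 − 0.707876)/3 = 0.685987
T(3,1) = 0.687769 + (0.687769 − 0.691459)/3 = 0.686539
T(2,2) = 0.685987 + (0.685987 − 0.668635)/15 = 0.687144
T(3,2) = 0.686539 + (0.686539 − 0.685987)/15 = 0.686576
T(3,3) = 0.686576 + (0.686576 − 0.687144)/63 = 0.686567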